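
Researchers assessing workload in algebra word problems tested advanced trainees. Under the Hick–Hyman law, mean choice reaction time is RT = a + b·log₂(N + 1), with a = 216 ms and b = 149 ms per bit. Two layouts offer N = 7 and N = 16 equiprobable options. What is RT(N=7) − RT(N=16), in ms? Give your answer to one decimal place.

-162.0

RT(7) = 216 + 149·log₂(8) = 216 + 149·3.0000 = 663.0000 ms.
RT(16) = 216 + 149·log₂(17) = 216 + 149·4.0875 = 825.0375 ms.
Difference = 663.0000 − 825.0375 = -162.0375 ≈ -162.0 ms.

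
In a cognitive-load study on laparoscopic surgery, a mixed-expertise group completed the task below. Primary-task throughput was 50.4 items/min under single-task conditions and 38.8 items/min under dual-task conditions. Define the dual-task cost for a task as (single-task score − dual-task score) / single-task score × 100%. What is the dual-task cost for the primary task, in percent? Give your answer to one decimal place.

23.0

Cost = (50.4 − 38.8) / 50.4 × 100%
     = 11.6000 / 50.4 × 100% = 23.0159%.
≈ 23.0%.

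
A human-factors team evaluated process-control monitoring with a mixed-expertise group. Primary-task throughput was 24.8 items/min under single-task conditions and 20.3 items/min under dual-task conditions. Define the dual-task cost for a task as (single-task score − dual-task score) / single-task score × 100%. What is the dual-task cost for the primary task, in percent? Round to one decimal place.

Cost = (24.8 − 20.3) / 24.8 × 100%
     = 4.5000 / 24.8 × 100% = 18.1452%.
≈ 18.1%.

18.1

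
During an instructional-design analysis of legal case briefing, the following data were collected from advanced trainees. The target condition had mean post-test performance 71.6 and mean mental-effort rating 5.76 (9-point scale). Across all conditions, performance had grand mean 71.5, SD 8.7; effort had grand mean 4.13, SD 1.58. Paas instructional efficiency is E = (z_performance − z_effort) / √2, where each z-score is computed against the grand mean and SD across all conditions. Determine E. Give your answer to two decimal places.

-0.72

z_performance = (71.6 − 71.5) / 8.7 = 0.1000 / 8.7 = 0.0115.
z_effort = (5.76 − 4.13) / 1.58 = 1.6300 / 1.58 = 1.0316.
z_P − z_E = 0.0115 − 1.0316 = -1.0201.
E = -1.0201 / √2 = -1.0201 / 1.41421 = -0.7213 ≈ -0.72.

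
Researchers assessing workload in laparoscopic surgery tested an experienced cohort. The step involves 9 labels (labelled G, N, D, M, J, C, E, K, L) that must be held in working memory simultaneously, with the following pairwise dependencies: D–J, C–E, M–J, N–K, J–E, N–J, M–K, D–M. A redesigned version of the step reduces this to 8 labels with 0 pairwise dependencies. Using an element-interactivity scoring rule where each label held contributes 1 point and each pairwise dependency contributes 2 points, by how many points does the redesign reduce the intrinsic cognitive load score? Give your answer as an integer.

Original: 9 × 1 + 8 × 2 = 9 + 16 = 25.
Redesigned: 8 × 1 + 0 × 2 = 8 + 0 = 8.
Reduction = 25 − 8 = 17.

17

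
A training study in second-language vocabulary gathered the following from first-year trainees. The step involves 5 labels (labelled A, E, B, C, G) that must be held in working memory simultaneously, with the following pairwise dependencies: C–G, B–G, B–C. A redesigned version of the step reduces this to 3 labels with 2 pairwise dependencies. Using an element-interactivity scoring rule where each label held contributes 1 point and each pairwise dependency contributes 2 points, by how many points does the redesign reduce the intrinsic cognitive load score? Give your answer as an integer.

4

Original: 5 × 1 + 3 × 2 = 5 + 6 = 11.
Redesigned: 3 × 1 + 2 × 2 = 3 + 4 = 7.
Reduction = 11 − 7 = 4.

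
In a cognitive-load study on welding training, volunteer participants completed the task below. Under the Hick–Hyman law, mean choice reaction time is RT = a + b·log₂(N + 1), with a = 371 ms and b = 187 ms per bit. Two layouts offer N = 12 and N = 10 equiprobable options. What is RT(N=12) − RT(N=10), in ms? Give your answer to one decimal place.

RT(12) = 371 + 187·log₂(13) = 371 + 187·3.7004 = 1062.9748 ms.
RT(10) = 371 + 187·log₂(11) = 371 + 187·3.4594 = 1017.9078 ms.
Difference = 1062.9748 − 1017.9078 = 45.0670 ≈ 45.1 ms.

45.1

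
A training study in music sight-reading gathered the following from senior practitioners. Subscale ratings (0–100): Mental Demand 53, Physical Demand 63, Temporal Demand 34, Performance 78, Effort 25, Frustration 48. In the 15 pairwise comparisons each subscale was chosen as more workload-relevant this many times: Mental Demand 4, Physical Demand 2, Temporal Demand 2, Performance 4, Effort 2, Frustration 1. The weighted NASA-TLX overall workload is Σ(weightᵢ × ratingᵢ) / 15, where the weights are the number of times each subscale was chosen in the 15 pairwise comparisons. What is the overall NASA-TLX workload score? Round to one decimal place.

The tallies are the weights (they sum to 15).
Weighted sum = 4·53 + 2·63 + 2·34 + 4·78 + 2·25 + 1·48
            = 212 + 126 + 68 + 312 + 50 + 48 = 816.
Overall workload = 816 / 15 = 54.4000 ≈ 54.4.

54.4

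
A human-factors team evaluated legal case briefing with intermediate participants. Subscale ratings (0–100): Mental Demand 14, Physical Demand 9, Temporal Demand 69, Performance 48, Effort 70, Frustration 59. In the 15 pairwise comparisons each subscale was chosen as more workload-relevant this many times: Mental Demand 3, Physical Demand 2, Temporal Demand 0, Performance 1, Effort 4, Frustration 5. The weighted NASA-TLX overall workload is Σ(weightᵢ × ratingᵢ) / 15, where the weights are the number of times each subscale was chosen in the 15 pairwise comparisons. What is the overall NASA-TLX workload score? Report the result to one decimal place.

The tallies are the weights (they sum to 15).
Weighted sum = 3·14 + 2·9 + 0·69 + 1·48 + 4·70 + 5·59
            = 42 + 18 + 0 + 48 + 280 + 295 = 683.
Overall workload = 683 / 15 = 45.5333 ≈ 45.5.

45.5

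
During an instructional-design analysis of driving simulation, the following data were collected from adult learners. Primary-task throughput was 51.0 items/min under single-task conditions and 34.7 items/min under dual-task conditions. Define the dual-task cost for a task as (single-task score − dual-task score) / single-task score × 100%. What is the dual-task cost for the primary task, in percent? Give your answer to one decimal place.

32.0

Cost = (51.0 − 34.7) / 51.0 × 100%
     = 16.3000 / 51.0 × 100% = 31.9608%.
≈ 32.0%.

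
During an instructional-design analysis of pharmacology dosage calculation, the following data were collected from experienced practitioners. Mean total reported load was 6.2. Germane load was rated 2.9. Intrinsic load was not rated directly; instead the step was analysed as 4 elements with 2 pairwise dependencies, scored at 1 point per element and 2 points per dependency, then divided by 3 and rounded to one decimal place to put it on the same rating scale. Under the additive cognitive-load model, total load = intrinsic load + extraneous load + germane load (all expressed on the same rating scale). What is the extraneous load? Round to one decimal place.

Intrinsic (element-interactivity): (4 × 1 + 2 × 2) / 3 = 8 / 3 = 2.6667 → 2.7.
extraneous load = total − intrinsic − germane
             = 6.2 − 2.7 − 2.9 = 0.6.

0.6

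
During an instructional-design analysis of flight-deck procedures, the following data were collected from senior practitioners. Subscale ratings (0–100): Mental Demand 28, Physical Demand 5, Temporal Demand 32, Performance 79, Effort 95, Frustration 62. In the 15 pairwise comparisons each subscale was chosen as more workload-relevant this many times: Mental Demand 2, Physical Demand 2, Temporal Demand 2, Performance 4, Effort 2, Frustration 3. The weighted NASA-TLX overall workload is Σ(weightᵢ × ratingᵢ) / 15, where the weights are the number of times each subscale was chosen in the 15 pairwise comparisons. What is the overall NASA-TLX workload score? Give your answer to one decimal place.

54.8

The tallies are the weights (they sum to 15).
Weighted sum = 2·28 + 2·5 + 2·32 + 4·79 + 2·95 + 3·62
            = 56 + 10 + 64 + 316 + 190 + 186 = 822.
Overall workload = 822 / 15 = 54.8000 ≈ 54.8.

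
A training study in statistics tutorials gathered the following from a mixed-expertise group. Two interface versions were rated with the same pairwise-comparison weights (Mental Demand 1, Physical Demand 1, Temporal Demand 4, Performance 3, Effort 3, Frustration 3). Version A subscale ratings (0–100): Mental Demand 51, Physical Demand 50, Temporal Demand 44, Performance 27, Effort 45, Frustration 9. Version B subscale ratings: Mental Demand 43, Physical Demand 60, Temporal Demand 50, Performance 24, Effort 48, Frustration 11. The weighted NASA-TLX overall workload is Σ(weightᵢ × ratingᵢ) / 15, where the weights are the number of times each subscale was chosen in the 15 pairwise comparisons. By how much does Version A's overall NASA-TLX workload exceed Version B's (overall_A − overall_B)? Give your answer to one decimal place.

-2.1

Version A weighted sum = 1·51 + 1·50 + 4·44 + 3·27 + 3·45 + 3·9 = 51 + 50 + 176 + 81 + 135 + 27 = 520; overall_A = 520/15 = 34.6667.
Version B weighted sum = 1·43 + 1·60 + 4·50 + 3·24 + 3·48 + 3·11 = 43 + 60 + 200 + 72 + 144 + 33 = 552; overall_B = 552/15 = 36.8000.
Difference = 34.6667 − 36.8000 = -2.1333 ≈ -2.1.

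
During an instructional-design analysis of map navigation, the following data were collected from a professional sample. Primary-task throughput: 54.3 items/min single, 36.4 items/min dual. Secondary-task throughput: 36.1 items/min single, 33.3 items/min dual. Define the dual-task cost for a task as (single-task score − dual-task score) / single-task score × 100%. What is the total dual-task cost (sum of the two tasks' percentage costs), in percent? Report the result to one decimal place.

Primary cost = (54.3 − 36.4) / 54.3 × 100% = 32.9650%.
Secondary cost = (36.1 − 33.3) / 36.1 × 100% = 7.7562%.
Total = 32.9650% + 7.7562% = 40.7212% ≈ 40.7%.

40.7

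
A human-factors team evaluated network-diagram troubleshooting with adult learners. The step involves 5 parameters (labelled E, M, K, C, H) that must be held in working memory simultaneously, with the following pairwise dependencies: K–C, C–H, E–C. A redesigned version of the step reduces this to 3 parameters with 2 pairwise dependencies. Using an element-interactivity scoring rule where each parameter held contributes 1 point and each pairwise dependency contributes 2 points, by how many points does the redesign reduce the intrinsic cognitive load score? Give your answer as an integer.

Original: 5 × 1 + 3 × 2 = 5 + 6 = 11.
Redesigned: 3 × 1 + 2 × 2 = 3 + 4 = 7.
Reduction = 11 − 7 = 4.

4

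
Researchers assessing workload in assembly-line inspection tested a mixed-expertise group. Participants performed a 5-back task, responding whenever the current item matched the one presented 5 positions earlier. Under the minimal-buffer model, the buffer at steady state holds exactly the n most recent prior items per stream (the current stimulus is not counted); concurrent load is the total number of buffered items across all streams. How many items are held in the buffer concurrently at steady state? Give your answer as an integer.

5

The buffer holds the 5 most recent prior items.
Steady-state concurrent load = 5 items.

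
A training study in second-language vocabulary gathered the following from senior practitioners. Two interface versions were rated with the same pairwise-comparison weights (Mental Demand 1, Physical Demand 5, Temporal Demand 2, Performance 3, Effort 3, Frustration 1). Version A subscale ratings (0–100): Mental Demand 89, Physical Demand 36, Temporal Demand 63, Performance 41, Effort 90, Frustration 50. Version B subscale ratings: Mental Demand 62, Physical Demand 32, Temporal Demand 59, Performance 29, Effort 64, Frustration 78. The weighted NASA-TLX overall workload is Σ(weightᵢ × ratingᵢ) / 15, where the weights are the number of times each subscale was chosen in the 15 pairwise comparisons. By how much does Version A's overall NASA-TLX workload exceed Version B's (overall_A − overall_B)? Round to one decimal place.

Version A weighted sum = 1·89 + 5·36 + 2·63 + 3·41 + 3·90 + 1·50 = 89 + 180 + 126 + 123 + 270 + 50 = 838; overall_A = 838/15 = 55.8667.
Version B weighted sum = 1·62 + 5·32 + 2·59 + 3·29 + 3·64 + 1·78 = 62 + 160 + 118 + 87 + 192 + 78 = 697; overall_B = 697/15 = 46.4667.
Difference = 55.8667 − 46.4667 = 9.4000 ≈ 9.4.

9.4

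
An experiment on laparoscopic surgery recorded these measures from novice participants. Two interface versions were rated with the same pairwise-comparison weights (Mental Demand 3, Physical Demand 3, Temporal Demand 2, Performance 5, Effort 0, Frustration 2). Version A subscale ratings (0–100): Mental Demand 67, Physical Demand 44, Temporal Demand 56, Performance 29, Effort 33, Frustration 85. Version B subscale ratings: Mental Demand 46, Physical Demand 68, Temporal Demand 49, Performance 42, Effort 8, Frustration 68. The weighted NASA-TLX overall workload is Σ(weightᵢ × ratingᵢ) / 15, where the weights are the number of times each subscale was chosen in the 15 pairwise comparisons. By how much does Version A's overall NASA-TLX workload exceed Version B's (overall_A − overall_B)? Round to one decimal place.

-1.7

Version A weighted sum = 3·67 + 3·44 + 2·56 + 5·29 + 0·33 + 2·85 = 201 + 132 + 112 + 145 + 0 + 170 = 760; overall_A = 760/15 = 50.6667.
Version B weighted sum = 3·46 + 3·68 + 2·49 + 5·42 + 0·8 + 2·68 = 138 + 204 + 98 + 210 + 0 + 136 = 786; overall_B = 786/15 = 52.4000.
Difference = 50.6667 − 52.4000 = -1.7333 ≈ -1.7.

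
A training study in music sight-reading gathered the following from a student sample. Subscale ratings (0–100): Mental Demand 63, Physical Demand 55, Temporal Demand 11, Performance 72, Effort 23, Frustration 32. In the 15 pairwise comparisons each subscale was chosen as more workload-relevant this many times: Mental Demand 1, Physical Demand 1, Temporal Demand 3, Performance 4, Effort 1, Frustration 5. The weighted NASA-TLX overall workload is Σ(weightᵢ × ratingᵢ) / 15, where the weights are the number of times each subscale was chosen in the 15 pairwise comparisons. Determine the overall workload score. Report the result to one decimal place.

The tallies are the weights (they sum to 15).
Weighted sum = 1·63 + 1·55 + 3·11 + 4·72 + 1·23 + 5·32
            = 63 + 55 + 33 + 288 + 23 + 160 = 622.
Overall workload = 622 / 15 = 41.4667 ≈ 41.5.

41.5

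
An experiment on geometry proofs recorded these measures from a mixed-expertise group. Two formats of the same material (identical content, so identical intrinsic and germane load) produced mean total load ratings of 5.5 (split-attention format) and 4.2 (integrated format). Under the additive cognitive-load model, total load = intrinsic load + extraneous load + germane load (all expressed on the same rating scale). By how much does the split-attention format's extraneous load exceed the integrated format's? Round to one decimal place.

1.3

Intrinsic and germane load are equal across formats, so the difference in total load equals the difference in extraneous load.
Extraneous-load difference = 5.5 − 4.2 = 1.3.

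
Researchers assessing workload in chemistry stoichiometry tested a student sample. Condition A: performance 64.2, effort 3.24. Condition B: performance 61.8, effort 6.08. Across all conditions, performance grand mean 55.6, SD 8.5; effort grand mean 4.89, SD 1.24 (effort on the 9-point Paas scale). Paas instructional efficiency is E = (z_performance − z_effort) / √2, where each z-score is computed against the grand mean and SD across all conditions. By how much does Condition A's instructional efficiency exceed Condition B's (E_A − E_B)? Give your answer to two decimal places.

Condition A: z_P = (64.2 − 55.6)/8.5 = 1.0118; z_E = (3.24 − 4.89)/1.24 = -1.3306; E_A = (1.0118 − (-1.3306))/√2 = 1.6563.
Condition B: z_P = (61.8 − 55.6)/8.5 = 0.7294; z_E = (6.08 − 4.89)/1.24 = 0.9597; E_B = (0.7294 − 0.9597)/√2 = -0.1628.
E_A − E_B = 1.6563 − (-0.1628) = 1.8191 ≈ 1.82.

1.82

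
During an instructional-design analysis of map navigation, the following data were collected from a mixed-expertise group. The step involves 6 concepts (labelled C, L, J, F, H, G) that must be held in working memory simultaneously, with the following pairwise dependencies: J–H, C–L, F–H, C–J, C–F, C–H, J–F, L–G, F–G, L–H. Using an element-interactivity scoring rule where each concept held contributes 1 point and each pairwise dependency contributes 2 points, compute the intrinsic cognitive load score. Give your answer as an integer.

26

Count of concepts held simultaneously: 6.
Count of pairwise dependencies listed: 10.
Element contribution: 6 × 1 = 6.
Interaction contribution: 10 × 2 = 20.
Intrinsic load = 6 + 20 = 26.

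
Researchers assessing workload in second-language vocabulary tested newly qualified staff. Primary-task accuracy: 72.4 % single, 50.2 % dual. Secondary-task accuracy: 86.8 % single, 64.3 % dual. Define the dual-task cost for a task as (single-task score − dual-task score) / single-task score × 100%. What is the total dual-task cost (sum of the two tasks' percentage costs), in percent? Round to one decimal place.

Primary cost = (72.4 − 50.2) / 72.4 × 100% = 30.6630%.
Secondary cost = (86.8 − 64.3) / 86.8 × 100% = 25.9217%.
Total = 30.6630% + 25.9217% = 56.5847% ≈ 56.6%.

56.6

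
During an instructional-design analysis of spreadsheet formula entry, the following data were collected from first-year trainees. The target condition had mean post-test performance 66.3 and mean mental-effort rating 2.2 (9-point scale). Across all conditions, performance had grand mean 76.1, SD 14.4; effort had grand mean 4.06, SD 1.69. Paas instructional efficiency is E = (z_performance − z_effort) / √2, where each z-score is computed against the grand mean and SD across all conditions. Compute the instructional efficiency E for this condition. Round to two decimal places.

z_performance = (66.3 − 76.1) / 14.4 = -9.8000 / 14.4 = -0.6806.
z_effort = (2.2 − 4.06) / 1.69 = -1.8600 / 1.69 = -1.1006.
z_P − z_E = -0.6806 − (-1.1006) = 0.4200.
E = 0.4200 / √2 = 0.4200 / 1.41421 = 0.2970 ≈ 0.30.

0.30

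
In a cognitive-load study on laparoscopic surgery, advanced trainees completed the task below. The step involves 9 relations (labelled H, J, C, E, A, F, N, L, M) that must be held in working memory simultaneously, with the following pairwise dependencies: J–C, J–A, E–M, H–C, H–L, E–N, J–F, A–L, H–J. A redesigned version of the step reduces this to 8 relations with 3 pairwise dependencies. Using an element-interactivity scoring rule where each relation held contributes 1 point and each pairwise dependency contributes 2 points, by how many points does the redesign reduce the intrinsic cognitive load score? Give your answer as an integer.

Original: 9 × 1 + 9 × 2 = 9 + 18 = 27.
Redesigned: 8 × 1 + 3 × 2 = 8 + 6 = 14.
Reduction = 27 − 14 = 13.

13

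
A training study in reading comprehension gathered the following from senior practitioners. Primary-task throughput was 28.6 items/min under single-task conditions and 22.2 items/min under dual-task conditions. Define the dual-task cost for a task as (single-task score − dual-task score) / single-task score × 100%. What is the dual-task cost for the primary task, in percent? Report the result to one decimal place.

Cost = (28.6 − 22.2) / 28.6 × 100%
     = 6.4000 / 28.6 × 100% = 22.3776%.
≈ 22.4%.

22.4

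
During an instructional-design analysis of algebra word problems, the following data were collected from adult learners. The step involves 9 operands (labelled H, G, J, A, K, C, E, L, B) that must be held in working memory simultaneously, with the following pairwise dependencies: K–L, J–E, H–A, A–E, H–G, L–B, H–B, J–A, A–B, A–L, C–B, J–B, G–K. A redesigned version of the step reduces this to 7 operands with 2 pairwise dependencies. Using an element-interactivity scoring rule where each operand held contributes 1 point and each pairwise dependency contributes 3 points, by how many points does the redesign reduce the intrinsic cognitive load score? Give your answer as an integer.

Original: 9 × 1 + 13 × 3 = 9 + 39 = 48.
Redesigned: 7 × 1 + 2 × 3 = 7 + 6 = 13.
Reduction = 48 − 13 = 35.

35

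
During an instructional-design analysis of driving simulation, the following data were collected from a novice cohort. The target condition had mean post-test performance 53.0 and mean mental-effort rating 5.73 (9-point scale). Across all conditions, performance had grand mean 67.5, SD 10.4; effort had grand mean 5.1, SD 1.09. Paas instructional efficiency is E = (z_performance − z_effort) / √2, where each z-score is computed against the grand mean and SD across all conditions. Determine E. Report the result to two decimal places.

-1.39

z_performance = (53.0 − 67.5) / 10.4 = -14.5000 / 10.4 = -1.3942.
z_effort = (5.73 − 5.1) / 1.09 = 0.6300 / 1.09 = 0.5780.
z_P − z_E = -1.3942 − 0.5780 = -1.9722.
E = -1.9722 / √2 = -1.9722 / 1.41421 = -1.3946 ≈ -1.39.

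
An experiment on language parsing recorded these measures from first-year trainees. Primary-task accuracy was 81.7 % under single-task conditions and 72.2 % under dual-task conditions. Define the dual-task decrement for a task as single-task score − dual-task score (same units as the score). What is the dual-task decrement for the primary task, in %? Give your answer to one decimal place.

9.5

Decrement = 81.7 − 72.2 = 9.5000 % ≈ 9.5 %.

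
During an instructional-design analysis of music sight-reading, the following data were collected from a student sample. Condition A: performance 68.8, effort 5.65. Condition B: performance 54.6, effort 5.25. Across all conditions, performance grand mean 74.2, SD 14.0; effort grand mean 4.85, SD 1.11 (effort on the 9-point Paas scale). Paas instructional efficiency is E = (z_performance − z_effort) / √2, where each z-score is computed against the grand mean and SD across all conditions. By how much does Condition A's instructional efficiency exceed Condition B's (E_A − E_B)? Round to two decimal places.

0.46

Condition A: z_P = (68.8 − 74.2)/14.0 = -0.3857; z_E = (5.65 − 4.85)/1.11 = 0.7207; E_A = (-0.3857 − 0.7207)/√2 = -0.7823.
Condition B: z_P = (54.6 − 74.2)/14.0 = -1.4000; z_E = (5.25 − 4.85)/1.11 = 0.3604; E_B = (-1.4000 − 0.3604)/√2 = -1.2448.
E_A − E_B = -0.7823 − (-1.2448) = 0.4625 ≈ 0.46.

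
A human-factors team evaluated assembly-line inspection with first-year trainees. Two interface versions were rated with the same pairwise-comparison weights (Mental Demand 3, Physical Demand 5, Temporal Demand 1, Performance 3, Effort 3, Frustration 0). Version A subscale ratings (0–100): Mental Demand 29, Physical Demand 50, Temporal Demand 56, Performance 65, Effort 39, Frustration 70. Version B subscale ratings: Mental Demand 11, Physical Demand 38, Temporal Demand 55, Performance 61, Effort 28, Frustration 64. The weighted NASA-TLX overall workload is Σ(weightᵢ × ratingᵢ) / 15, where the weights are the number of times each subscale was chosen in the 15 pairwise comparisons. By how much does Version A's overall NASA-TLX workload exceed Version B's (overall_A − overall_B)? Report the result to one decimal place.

10.7

Version A weighted sum = 3·29 + 5·50 + 1·56 + 3·65 + 3·39 + 0·70 = 87 + 250 + 56 + 195 + 117 + 0 = 705; overall_A = 705/15 = 47.0000.
Version B weighted sum = 3·11 + 5·38 + 1·55 + 3·61 + 3·28 + 0·64 = 33 + 190 + 55 + 183 + 84 + 0 = 545; overall_B = 545/15 = 36.3333.
Difference = 47.0000 − 36.3333 = 10.6667 ≈ 10.7.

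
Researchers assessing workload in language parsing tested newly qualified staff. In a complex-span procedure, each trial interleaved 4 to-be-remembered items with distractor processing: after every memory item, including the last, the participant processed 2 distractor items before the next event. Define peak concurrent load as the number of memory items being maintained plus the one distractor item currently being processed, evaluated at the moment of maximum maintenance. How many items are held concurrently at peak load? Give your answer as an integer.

5

Maintenance is greatest during the distractor(s) after memory item 4: all 4 memory items are being held.
One distractor item is concurrently being processed.
Peak concurrent load = 4 + 1 = 5 items.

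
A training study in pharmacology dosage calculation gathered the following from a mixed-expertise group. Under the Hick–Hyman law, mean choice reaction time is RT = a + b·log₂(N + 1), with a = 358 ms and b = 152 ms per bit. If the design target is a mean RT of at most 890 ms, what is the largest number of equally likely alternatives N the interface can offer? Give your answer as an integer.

Set 358 + 152·log₂(N + 1) ≤ 890.
log₂(N + 1) ≤ (890 − 358) / 152 = 3.5000.
N + 1 ≤ 2^3.5000 = 11.3137.
N ≤ 10.3137, so the largest integer N is 10.

10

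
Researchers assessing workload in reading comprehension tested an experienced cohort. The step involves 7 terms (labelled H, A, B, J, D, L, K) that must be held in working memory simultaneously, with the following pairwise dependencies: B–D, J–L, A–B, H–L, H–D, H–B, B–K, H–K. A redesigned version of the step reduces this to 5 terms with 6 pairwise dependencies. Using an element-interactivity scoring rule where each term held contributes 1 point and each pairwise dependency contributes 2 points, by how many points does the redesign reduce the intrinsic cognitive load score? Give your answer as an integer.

6

Original: 7 × 1 + 8 × 2 = 7 + 16 = 23.
Redesigned: 5 × 1 + 6 × 2 = 5 + 12 = 17.
Reduction = 23 − 17 = 6.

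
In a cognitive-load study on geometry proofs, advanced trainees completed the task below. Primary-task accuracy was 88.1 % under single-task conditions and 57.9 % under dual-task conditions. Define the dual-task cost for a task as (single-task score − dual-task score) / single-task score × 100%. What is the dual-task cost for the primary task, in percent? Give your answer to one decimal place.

Cost = (88.1 − 57.9) / 88.1 × 100%
     = 30.2000 / 88.1 × 100% = 34.2792%.
≈ 34.3%.

34.3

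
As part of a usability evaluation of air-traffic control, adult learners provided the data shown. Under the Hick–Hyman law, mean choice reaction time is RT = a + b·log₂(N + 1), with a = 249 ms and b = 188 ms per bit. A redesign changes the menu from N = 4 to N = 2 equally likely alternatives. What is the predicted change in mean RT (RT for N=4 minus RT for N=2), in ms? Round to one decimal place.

RT(4) = 249 + 188·log₂(5) = 249 + 188·2.3219 = 685.5172 ms.
RT(2) = 249 + 188·log₂(3) = 249 + 188·1.5850 = 546.9800 ms.
Difference = 685.5172 − 546.9800 = 138.5372 ≈ 138.5 ms.

138.5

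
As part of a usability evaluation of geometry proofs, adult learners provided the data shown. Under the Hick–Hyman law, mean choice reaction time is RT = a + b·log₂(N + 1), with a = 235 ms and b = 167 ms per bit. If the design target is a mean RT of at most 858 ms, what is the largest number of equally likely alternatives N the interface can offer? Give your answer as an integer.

12

Set 235 + 167·log₂(N + 1) ≤ 858.
log₂(N + 1) ≤ (858 − 235) / 167 = 3.7305.
N + 1 ≤ 2^3.7305 = 13.2737.
N ≤ 12.2737, so the largest integer N is 12.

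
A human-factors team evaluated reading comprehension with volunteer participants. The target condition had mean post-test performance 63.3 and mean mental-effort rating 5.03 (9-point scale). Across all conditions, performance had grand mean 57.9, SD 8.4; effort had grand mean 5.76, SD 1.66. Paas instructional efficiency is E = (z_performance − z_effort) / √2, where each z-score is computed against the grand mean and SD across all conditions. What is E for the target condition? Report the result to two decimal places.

0.77

z_performance = (63.3 − 57.9) / 8.4 = 5.4000 / 8.4 = 0.6429.
z_effort = (5.03 − 5.76) / 1.66 = -0.7300 / 1.66 = -0.4398.
z_P − z_E = 0.6429 − (-0.4398) = 1.0827.
E = 1.0827 / √2 = 1.0827 / 1.41421 = 0.7656 ≈ 0.77.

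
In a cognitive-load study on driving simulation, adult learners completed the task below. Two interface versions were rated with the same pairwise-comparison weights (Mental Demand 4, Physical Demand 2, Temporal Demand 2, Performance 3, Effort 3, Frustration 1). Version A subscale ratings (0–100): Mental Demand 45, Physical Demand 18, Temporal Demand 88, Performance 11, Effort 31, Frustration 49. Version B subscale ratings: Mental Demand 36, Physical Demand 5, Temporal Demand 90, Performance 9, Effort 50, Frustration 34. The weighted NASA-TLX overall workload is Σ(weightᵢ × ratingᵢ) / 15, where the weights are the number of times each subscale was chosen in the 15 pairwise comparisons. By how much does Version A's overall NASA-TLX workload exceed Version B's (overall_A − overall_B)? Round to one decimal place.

1.5

Version A weighted sum = 4·45 + 2·18 + 2·88 + 3·11 + 3·31 + 1·49 = 180 + 36 + 176 + 33 + 93 + 49 = 567; overall_A = 567/15 = 37.8000.
Version B weighted sum = 4·36 + 2·5 + 2·90 + 3·9 + 3·50 + 1·34 = 144 + 10 + 180 + 27 + 150 + 34 = 545; overall_B = 545/15 = 36.3333.
Difference = 37.8000 − 36.3333 = 1.4667 ≈ 1.5.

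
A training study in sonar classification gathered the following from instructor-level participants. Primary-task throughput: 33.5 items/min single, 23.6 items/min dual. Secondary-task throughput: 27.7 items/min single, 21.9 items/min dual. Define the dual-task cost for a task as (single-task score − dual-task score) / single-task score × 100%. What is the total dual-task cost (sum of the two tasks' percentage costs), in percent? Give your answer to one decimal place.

50.5

Primary cost = (33.5 − 23.6) / 33.5 × 100% = 29.5522%.
Secondary cost = (27.7 − 21.9) / 27.7 × 100% = 20.9386%.
Total = 29.5522% + 20.9386% = 50.4908% ≈ 50.5%.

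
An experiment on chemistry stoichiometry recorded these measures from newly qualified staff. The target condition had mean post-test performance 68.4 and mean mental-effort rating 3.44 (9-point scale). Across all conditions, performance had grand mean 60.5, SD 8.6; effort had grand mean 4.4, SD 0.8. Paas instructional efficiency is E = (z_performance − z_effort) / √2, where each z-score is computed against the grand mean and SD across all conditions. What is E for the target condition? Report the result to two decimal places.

1.50

z_performance = (68.4 − 60.5) / 8.6 = 7.9000 / 8.6 = 0.9186.
z_effort = (3.44 − 4.4) / 0.8 = -0.9600 / 0.8 = -1.2000.
z_P − z_E = 0.9186 − (-1.2000) = 2.1186.
E = 2.1186 / √2 = 2.1186 / 1.41421 = 1.4981 ≈ 1.50.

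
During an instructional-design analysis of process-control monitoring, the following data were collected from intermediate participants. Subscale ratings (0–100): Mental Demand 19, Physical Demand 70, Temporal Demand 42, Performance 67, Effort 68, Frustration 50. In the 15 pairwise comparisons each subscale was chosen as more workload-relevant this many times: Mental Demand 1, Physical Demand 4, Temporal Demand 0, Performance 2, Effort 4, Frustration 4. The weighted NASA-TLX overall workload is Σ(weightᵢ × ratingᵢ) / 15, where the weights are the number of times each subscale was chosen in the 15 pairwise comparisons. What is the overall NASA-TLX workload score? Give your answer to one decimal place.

60.3

The tallies are the weights (they sum to 15).
Weighted sum = 1·19 + 4·70 + 0·42 + 2·67 + 4·68 + 4·50
            = 19 + 280 + 0 + 134 + 272 + 200 = 905.
Overall workload = 905 / 15 = 60.3333 ≈ 60.3.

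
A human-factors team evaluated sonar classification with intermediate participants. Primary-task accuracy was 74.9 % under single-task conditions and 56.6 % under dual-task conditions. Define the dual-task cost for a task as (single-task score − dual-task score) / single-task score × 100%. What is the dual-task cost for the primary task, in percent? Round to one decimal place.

24.4

Cost = (74.9 − 56.6) / 74.9 × 100%
     = 18.3000 / 74.9 × 100% = 24.4326%.
≈ 24.4%.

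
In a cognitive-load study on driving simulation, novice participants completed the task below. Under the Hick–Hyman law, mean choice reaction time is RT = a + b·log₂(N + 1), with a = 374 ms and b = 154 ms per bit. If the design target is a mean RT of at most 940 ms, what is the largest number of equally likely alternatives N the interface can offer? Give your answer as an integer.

Set 374 + 154·log₂(N + 1) ≤ 940.
log₂(N + 1) ≤ (940 − 374) / 154 = 3.6753.
N + 1 ≤ 2^3.6753 = 12.7754.
N ≤ 11.7754, so the largest integer N is 11.

11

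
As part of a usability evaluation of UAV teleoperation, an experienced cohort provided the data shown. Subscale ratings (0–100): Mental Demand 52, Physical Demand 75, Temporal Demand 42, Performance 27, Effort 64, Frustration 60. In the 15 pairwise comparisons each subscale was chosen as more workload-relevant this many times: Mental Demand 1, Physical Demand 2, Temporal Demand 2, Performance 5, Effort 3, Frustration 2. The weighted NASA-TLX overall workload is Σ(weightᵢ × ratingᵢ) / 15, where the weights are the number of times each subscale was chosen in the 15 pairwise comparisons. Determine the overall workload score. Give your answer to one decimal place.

The tallies are the weights (they sum to 15).
Weighted sum = 1·52 + 2·75 + 2·42 + 5·27 + 3·64 + 2·60
            = 52 + 150 + 84 + 135 + 192 + 120 = 733.
Overall workload = 733 / 15 = 48.8667 ≈ 48.9.

48.9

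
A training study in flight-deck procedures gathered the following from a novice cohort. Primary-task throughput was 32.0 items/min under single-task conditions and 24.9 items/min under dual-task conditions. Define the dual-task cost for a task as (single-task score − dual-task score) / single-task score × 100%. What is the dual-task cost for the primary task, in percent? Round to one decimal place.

22.2

Cost = (32.0 − 24.9) / 32.0 × 100%
     = 7.1000 / 32.0 × 100% = 22.1875%.
≈ 22.2%.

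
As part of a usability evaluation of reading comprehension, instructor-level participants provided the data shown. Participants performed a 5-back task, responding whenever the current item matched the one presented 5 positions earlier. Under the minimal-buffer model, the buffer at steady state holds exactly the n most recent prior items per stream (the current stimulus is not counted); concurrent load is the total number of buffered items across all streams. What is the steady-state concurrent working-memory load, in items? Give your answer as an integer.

The buffer holds the 5 most recent prior items.
Steady-state concurrent load = 5 items.

5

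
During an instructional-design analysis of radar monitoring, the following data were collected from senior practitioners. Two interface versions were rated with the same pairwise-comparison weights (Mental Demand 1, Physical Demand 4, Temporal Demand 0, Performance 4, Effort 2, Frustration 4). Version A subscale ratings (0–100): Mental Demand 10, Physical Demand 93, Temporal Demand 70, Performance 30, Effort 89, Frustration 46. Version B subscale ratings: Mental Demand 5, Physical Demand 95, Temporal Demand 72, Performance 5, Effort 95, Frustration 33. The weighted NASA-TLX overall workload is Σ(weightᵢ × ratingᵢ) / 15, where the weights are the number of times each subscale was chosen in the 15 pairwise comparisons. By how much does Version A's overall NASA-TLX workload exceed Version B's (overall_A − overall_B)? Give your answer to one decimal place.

9.1

Version A weighted sum = 1·10 + 4·93 + 0·70 + 4·30 + 2·89 + 4·46 = 10 + 372 + 0 + 120 + 178 + 184 = 864; overall_A = 864/15 = 57.6000.
Version B weighted sum = 1·5 + 4·95 + 0·72 + 4·5 + 2·95 + 4·33 = 5 + 380 + 0 + 20 + 190 + 132 = 727; overall_B = 727/15 = 48.4667.
Difference = 57.6000 − 48.4667 = 9.1333 ≈ 9.1.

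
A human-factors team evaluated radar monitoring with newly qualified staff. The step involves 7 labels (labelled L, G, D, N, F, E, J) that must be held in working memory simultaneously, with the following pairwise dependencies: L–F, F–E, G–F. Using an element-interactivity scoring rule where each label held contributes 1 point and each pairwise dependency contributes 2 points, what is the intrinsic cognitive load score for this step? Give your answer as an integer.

13

Count of labels held simultaneously: 7.
Count of pairwise dependencies listed: 3.
Element contribution: 7 × 1 = 7.
Interaction contribution: 3 × 2 = 6.
Intrinsic load = 7 + 6 = 13.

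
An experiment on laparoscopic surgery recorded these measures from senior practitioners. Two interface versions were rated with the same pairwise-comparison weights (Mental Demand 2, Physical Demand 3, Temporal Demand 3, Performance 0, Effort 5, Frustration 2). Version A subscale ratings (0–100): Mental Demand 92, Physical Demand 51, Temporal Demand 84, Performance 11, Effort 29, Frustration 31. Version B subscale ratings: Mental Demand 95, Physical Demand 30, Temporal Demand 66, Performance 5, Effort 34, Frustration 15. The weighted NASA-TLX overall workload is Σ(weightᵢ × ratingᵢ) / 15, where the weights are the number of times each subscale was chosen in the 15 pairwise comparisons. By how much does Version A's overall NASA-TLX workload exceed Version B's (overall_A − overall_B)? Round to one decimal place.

7.9

Version A weighted sum = 2·92 + 3·51 + 3·84 + 0·11 + 5·29 + 2·31 = 184 + 153 + 252 + 0 + 145 + 62 = 796; overall_A = 796/15 = 53.0667.
Version B weighted sum = 2·95 + 3·30 + 3·66 + 0·5 + 5·34 + 2·15 = 190 + 90 + 198 + 0 + 170 + 30 = 678; overall_B = 678/15 = 45.2000.
Difference = 53.0667 − 45.2000 = 7.8667 ≈ 7.9.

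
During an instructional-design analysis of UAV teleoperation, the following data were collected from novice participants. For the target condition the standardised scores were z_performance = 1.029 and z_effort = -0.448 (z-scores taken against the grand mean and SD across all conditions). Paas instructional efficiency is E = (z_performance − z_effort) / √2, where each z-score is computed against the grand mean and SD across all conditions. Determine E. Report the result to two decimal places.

z_P − z_E = 1.029 − (-0.448) = 1.4770.
E = 1.4770 / √2 = 1.4770 / 1.41421 = 1.0444 ≈ 1.04.

1.04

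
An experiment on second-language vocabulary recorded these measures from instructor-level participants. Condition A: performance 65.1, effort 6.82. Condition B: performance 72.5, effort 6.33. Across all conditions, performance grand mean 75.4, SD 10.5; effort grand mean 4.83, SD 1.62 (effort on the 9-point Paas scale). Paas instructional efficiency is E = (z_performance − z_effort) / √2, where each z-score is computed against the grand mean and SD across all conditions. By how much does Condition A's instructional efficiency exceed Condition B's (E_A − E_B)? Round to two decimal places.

-0.71

Condition A: z_P = (65.1 − 75.4)/10.5 = -0.9810; z_E = (6.82 − 4.83)/1.62 = 1.2284; E_A = (-0.9810 − 1.2284)/√2 = -1.5623.
Condition B: z_P = (72.5 − 75.4)/10.5 = -0.2762; z_E = (6.33 − 4.83)/1.62 = 0.9259; E_B = (-0.2762 − 0.9259)/√2 = -0.8500.
E_A − E_B = -1.5623 − (-0.8500) = -0.7123 ≈ -0.71.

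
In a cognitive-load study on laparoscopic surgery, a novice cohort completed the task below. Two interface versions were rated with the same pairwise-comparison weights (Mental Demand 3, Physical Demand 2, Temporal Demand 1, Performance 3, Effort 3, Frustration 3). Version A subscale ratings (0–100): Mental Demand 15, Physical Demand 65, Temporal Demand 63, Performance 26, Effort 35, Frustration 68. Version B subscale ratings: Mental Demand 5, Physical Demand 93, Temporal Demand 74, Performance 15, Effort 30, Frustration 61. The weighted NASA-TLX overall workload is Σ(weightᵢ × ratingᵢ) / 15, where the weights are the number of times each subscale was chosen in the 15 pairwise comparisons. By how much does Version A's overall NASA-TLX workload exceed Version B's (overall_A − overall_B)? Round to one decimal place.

Version A weighted sum = 3·15 + 2·65 + 1·63 + 3·26 + 3·35 + 3·68 = 45 + 130 + 63 + 78 + 105 + 204 = 625; overall_A = 625/15 = 41.6667.
Version B weighted sum = 3·5 + 2·93 + 1·74 + 3·15 + 3·30 + 3·61 = 15 + 186 + 74 + 45 + 90 + 183 = 593; overall_B = 593/15 = 39.5333.
Difference = 41.6667 − 39.5333 = 2.1334 ≈ 2.1.

2.1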